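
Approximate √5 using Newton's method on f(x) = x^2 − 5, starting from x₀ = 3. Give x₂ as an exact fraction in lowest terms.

47/21

f'(x) = 2x.
f(3) = 4, f'(3) = 6, so x₁ = 3 − 4/6 = 7/3.
f(7/3) = 4/9, f'(7/3) = 14/3, so x₂ = (7/3) − (4/9)/(14/3) = 47/21.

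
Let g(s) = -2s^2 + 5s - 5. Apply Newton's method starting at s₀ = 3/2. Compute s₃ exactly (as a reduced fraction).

g'(s) = -4s + 5.
g(3/2) = -2, g'(3/2) = -1, so s₁ = (3/2) - (-2)/(-1) = -1/2.
g(-1/2) = -8, g'(-1/2) = 7, so s₂ = (-1/2) - (-8)/7 = 9/14.
g(9/14) = -128/49, g'(9/14) = 17/7, so s₃ = (9/14) - (-128/49)/(17/7) = 409/238.

409/238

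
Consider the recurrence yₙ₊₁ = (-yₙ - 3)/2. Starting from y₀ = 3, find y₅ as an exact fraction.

y₁ = (-3 - 3)/2 = -3.
y₂ = (-(-3) - 3)/2 = 0.
y₃ = (-0 - 3)/2 = -3/2.
y₄ = (-(-3/2) - 3)/2 = -3/4.
y₅ = (-(-3/4) - 3)/2 = -9/8.

-9/8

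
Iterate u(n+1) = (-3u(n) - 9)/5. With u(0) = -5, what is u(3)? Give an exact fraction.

-36/125

u(1) = (-3·(-5) - 9)/5 = 6/5.
u(2) = (-3·(6/5) - 9)/5 = -63/25.
u(3) = (-3·(-63/25) - 9)/5 = -36/125.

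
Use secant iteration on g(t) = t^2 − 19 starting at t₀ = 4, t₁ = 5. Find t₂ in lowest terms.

13/3

g(4) = −3, g(5) = 6. t₂ = 5 − 6·(5 − 4)/(6 − (−3)) = 13/3.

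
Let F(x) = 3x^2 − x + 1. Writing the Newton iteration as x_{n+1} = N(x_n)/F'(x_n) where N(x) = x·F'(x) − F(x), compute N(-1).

2

F'(x) = 6x − 1.
N(x) = x·F'(x) − F(x) = x·(6x − 1) − (3x^2 − x + 1) = 3x^2 − 1.
N(-1) = 2.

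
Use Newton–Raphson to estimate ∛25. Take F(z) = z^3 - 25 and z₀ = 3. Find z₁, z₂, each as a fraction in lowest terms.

F'(z) = 3z^2.
F(3) = 2, F'(3) = 27, so z₁ = 3 - 2/27 = 79/27.
F(79/27) = 964/19683, F'(79/27) = 6241/243, so z₂ = (79/27) - (964/19683)/(6241/243) = 1478153/505521.

z₁ = 79/27, z₂ = 1478153/505521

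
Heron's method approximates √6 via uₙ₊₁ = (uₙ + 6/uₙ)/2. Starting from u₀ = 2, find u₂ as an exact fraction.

49/20

u₁ = (2 + 6/2)/2 = 5/2.
u₂ = (5/2 + 6/(5/2))/2 = 49/20.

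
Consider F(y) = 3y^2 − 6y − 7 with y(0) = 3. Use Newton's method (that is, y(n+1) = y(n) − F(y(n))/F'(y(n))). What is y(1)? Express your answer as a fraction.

F'(y) = 6y − 6.
F(3) = 2, F'(3) = 12, so y(1) = 3 − 2/12 = 17/6.

17/6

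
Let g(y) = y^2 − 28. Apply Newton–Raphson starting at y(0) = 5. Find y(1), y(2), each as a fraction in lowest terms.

y(1) = 53/10, y(2) = 5609/1060

g'(y) = 2y.
g(5) = −3, g'(5) = 10, so y(1) = 5 − (−3)/10 = 53/10.
g(53/10) = 9/100, g'(53/10) = 53/5, so y(2) = (53/10) − (9/100)/(53/5) = 5609/1060.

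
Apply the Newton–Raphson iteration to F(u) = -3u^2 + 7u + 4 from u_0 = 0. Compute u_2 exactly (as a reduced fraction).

F'(u) = -6u + 7.
F(0) = 4, F'(0) = 7, so u_1 = 0 - 4/7 = -4/7.
F(-4/7) = -48/49, F'(-4/7) = 73/7, so u_2 = (-4/7) - (-48/49)/(73/7) = -244/511.

-244/511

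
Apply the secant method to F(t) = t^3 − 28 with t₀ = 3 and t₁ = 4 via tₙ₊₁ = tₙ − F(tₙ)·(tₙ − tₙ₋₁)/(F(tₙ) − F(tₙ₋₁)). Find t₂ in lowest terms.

F(3) = −1, F(4) = 36. t₂ = 4 − 36·(4 − 3)/(36 − (−1)) = 112/37.

112/37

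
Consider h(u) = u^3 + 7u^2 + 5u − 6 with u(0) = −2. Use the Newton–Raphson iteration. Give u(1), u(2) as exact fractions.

u(1) = −18/11, u(2) = −4254/2629

h'(u) = 3u^2 + 14u + 5.
h(−2) = 4, h'(−2) = −11, so u(1) = (−2) − 4/(−11) = −18/11.
h(−18/11) = 240/1331, h'(−18/11) = −1195/121, so u(2) = (−18/11) − (240/1331)/(−1195/121) = −4254/2629.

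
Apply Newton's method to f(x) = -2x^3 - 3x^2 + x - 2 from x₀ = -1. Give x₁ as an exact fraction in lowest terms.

f'(x) = -6x^2 - 6x + 1.
f(-1) = -4, f'(-1) = 1, so x₁ = (-1) - (-4)/1 = 3.

3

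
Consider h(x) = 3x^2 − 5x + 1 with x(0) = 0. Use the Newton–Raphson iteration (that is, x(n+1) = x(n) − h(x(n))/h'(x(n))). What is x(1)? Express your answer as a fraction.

h'(x) = 6x − 5.
h(0) = 1, h'(0) = −5, so x(1) = 0 − 1/(−5) = 1/5.

1/5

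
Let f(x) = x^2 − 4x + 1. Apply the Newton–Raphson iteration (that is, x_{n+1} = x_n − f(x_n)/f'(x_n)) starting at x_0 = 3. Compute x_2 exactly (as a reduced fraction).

f'(x) = 2x − 4.
f(3) = −2, f'(3) = 2, so x_1 = 3 − (−2)/2 = 4.
f(4) = 1, f'(4) = 4, so x_2 = 4 − 1/4 = 15/4.

15/4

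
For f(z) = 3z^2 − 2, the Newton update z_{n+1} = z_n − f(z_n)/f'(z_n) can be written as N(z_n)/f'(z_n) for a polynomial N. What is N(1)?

f'(z) = 6z.
N(z) = z·f'(z) − f(z) = z·(6z) − (3z^2 − 2) = 3z^2 + 2.
N(1) = 5.

5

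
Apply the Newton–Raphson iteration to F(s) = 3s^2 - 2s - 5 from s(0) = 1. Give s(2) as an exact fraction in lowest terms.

17/10

F'(s) = 6s - 2.
F(1) = -4, F'(1) = 4, so s(1) = 1 - (-4)/4 = 2.
F(2) = 3, F'(2) = 10, so s(2) = 2 - 3/10 = 17/10.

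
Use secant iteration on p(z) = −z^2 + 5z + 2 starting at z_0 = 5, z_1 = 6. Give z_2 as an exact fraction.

16/3

p(5) = 2, p(6) = −4. z_2 = 6 − (−4)·(6 − 5)/((−4) − 2) = 16/3.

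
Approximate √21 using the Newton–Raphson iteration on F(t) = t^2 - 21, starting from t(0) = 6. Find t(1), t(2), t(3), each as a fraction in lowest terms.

F'(t) = 2t.
F(6) = 15, F'(6) = 12, so t(1) = 6 - 15/12 = 19/4.
F(19/4) = 25/16, F'(19/4) = 19/2, so t(2) = (19/4) - (25/16)/(19/2) = 697/152.
F(697/152) = 625/23104, F'(697/152) = 697/76, so t(3) = (697/152) - (625/23104)/(697/76) = 970993/211888.

t(1) = 19/4, t(2) = 697/152, t(3) = 970993/211888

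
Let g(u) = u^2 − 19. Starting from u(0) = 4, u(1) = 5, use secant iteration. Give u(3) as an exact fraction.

g(4) = −3, g(5) = 6. u(2) = 5 − 6·(5 − 4)/(6 − (−3)) = 13/3.
g(5) = 6, g(13/3) = −2/9. u(3) = (13/3) − (−2/9)·((13/3) − 5)/((−2/9) − 6) = 61/14.

61/14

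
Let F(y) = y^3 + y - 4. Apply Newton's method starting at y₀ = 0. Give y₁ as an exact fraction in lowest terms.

F'(y) = 3y^2 + 1.
F(0) = -4, F'(0) = 1, so y₁ = 0 - (-4)/1 = 4.

4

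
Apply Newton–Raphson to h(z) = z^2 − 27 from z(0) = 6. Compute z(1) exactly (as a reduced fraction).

h'(z) = 2z.
h(6) = 9, h'(6) = 12, so z(1) = 6 − 9/12 = 21/4.

21/4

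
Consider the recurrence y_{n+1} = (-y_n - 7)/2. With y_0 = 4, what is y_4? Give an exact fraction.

-31/16

y_1 = (-4 - 7)/2 = -11/2.
y_2 = (-(-11/2) - 7)/2 = -3/4.
y_3 = (-(-3/4) - 7)/2 = -25/8.
y_4 = (-(-25/8) - 7)/2 = -31/16.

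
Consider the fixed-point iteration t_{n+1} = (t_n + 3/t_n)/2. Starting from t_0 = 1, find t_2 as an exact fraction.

t_1 = (1 + 3/1)/2 = 2.
t_2 = (2 + 3/2)/2 = 7/4.

7/4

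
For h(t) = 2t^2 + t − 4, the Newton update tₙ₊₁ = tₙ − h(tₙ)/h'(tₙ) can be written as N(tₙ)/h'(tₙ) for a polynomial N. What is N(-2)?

h'(t) = 4t + 1.
N(t) = t·h'(t) − h(t) = t·(4t + 1) − (2t^2 + t − 4) = 2t^2 + 4.
N(-2) = 12.

12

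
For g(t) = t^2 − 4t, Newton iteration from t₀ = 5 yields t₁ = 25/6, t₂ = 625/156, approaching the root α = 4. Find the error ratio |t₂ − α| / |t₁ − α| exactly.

1/26

t₁ − α = 25/6 − 4 = 1/6, so |t₁ − α| = 1/6.
t₂ − α = 625/156 − 4 = 1/156, so |t₂ − α| = 1/156.
Ratio = (1/156) / (1/6) = 1/26.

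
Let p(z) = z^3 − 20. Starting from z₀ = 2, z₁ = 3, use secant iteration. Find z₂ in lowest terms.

p(2) = −12, p(3) = 7. z₂ = 3 − 7·(3 − 2)/(7 − (−12)) = 50/19.

50/19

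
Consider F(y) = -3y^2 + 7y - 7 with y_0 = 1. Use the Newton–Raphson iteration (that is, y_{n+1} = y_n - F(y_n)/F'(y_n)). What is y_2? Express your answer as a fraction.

F'(y) = -6y + 7.
F(1) = -3, F'(1) = 1, so y_1 = 1 - (-3)/1 = 4.
F(4) = -27, F'(4) = -17, so y_2 = 4 - (-27)/(-17) = 41/17.

41/17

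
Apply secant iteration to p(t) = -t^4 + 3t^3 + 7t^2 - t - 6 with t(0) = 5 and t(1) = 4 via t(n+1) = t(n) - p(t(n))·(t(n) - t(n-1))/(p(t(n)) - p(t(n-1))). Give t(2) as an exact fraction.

267/62

p(5) = -86, p(4) = 38. t(2) = 4 - 38·(4 - 5)/(38 - (-86)) = 267/62.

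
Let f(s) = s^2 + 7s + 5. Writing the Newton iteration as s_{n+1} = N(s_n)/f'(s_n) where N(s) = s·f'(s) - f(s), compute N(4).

f'(s) = 2s + 7.
N(s) = s·f'(s) - f(s) = s·(2s + 7) - (s^2 + 7s + 5) = s^2 - 5.
N(4) = 11.

11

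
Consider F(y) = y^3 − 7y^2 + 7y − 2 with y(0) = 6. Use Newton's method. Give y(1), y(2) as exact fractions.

F'(y) = 3y^2 − 14y + 7.
F(6) = 4, F'(6) = 31, so y(1) = 6 − 4/31 = 182/31.
F(182/31) = 5392/29791, F'(182/31) = 27111/961, so y(2) = (182/31) − (5392/29791)/(27111/961) = 4928810/840441.

y(1) = 182/31, y(2) = 4928810/840441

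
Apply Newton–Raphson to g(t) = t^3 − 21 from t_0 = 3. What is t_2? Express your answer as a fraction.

g'(t) = 3t^2.
g(3) = 6, g'(3) = 27, so t_1 = 3 − 6/27 = 25/9.
g(25/9) = 316/729, g'(25/9) = 625/27, so t_2 = (25/9) − (316/729)/(625/27) = 46559/16875.

46559/16875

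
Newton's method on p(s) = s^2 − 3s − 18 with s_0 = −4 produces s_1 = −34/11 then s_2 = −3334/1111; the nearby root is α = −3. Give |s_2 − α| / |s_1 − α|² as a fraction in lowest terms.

11/101

s_1 − α = −34/11 − (−3) = −34/11 + 3 = −1/11, so |s_1 − α| = 1/11.
s_2 − α = −3334/1111 − (−3) = −3334/1111 + 3 = −1/1111, so |s_2 − α| = 1/1111.
|s_1 − α|² = 1/121.
Ratio = (1/1111) / (1/121) = 11/101.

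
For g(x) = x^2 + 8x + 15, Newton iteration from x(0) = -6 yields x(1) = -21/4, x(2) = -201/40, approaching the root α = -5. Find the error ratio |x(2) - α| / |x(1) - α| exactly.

1/10

x(1) - α = -21/4 - (-5) = -21/4 + 5 = -1/4, so |x(1) - α| = 1/4.
x(2) - α = -201/40 - (-5) = -201/40 + 5 = -1/40, so |x(2) - α| = 1/40.
Ratio = (1/40) / (1/4) = 1/10.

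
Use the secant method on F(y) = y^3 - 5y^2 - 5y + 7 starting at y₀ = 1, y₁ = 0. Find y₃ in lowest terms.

567/671

F(1) = -2, F(0) = 7. y₂ = 0 - 7·(0 - 1)/(7 - (-2)) = 7/9.
F(0) = 7, F(7/9) = 406/729. y₃ = (7/9) - (406/729)·((7/9) - 0)/((406/729) - 7) = 567/671.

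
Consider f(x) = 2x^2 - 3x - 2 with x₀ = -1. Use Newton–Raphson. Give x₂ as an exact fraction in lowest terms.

f'(x) = 4x - 3.
f(-1) = 3, f'(-1) = -7, so x₁ = (-1) - 3/(-7) = -4/7.
f(-4/7) = 18/49, f'(-4/7) = -37/7, so x₂ = (-4/7) - (18/49)/(-37/7) = -130/259.

-130/259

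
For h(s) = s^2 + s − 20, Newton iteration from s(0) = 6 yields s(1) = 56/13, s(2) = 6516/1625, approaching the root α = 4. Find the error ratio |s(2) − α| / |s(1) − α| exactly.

4/125

s(1) − α = 56/13 − 4 = 4/13, so |s(1) − α| = 4/13.
s(2) − α = 6516/1625 − 4 = 16/1625, so |s(2) − α| = 16/1625.
Ratio = (16/1625) / (4/13) = 4/125.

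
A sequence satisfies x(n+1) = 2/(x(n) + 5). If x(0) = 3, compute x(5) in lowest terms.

1214/3261

x(1) = 2/(3 + 5) = 1/4.
x(2) = 2/(1/4 + 5) = 8/21.
x(3) = 2/(8/21 + 5) = 42/113.
x(4) = 2/(42/113 + 5) = 226/607.
x(5) = 2/(226/607 + 5) = 1214/3261.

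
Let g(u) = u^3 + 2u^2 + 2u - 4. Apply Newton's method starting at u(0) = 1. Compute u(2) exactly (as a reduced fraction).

2546/2889

g'(u) = 3u^2 + 4u + 2.
g(1) = 1, g'(1) = 9, so u(1) = 1 - 1/9 = 8/9.
g(8/9) = 44/729, g'(8/9) = 214/27, so u(2) = (8/9) - (44/729)/(214/27) = 2546/2889.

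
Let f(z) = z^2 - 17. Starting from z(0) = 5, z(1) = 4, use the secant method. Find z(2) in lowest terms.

f(5) = 8, f(4) = -1. z(2) = 4 - (-1)·(4 - 5)/((-1) - 8) = 37/9.

37/9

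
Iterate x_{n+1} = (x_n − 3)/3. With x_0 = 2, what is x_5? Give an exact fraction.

−361/243

x_1 = (2 − 3)/3 = −1/3.
x_2 = ((−1/3) − 3)/3 = −10/9.
x_3 = ((−10/9) − 3)/3 = −37/27.
x_4 = ((−37/27) − 3)/3 = −118/81.
x_5 = ((−118/81) − 3)/3 = −361/243.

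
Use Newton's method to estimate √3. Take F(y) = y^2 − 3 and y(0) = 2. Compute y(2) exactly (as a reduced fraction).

F'(y) = 2y.
F(2) = 1, F'(2) = 4, so y(1) = 2 − 1/4 = 7/4.
F(7/4) = 1/16, F'(7/4) = 7/2, so y(2) = (7/4) − (1/16)/(7/2) = 97/56.

97/56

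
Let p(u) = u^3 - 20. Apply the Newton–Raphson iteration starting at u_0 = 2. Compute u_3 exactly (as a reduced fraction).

p'(u) = 3u^2.
p(2) = -12, p'(2) = 12, so u_1 = 2 - (-12)/12 = 3.
p(3) = 7, p'(3) = 27, so u_2 = 3 - 7/27 = 74/27.
p(74/27) = 11564/19683, p'(74/27) = 5476/243, so u_3 = (74/27) - (11564/19683)/(5476/243) = 301027/110889.

301027/110889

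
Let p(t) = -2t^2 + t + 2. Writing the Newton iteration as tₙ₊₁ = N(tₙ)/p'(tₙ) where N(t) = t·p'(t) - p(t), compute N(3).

-20

p'(t) = -4t + 1.
N(t) = t·p'(t) - p(t) = t·(-4t + 1) - (-2t^2 + t + 2) = -2t^2 - 2.
N(3) = -20.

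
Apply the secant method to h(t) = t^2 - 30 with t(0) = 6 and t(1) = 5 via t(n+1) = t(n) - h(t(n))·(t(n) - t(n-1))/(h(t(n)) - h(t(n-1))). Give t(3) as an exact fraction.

h(6) = 6, h(5) = -5. t(2) = 5 - (-5)·(5 - 6)/((-5) - 6) = 60/11.
h(5) = -5, h(60/11) = -30/121. t(3) = (60/11) - (-30/121)·((60/11) - 5)/((-30/121) - (-5)) = 126/23.

126/23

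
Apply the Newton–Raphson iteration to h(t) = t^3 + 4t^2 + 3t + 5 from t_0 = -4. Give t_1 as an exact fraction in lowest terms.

-69/19

h'(t) = 3t^2 + 8t + 3.
h(-4) = -7, h'(-4) = 19, so t_1 = (-4) - (-7)/19 = -69/19.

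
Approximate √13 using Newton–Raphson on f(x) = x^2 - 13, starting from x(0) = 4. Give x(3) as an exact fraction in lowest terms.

5597777/1552544

f'(x) = 2x.
f(4) = 3, f'(4) = 8, so x(1) = 4 - 3/8 = 29/8.
f(29/8) = 9/64, f'(29/8) = 29/4, so x(2) = (29/8) - (9/64)/(29/4) = 1673/464.
f(1673/464) = 81/215296, f'(1673/464) = 1673/232, so x(3) = (1673/464) - (81/215296)/(1673/232) = 5597777/1552544.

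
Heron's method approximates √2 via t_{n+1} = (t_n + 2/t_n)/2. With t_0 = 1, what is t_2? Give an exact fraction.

t_1 = (1 + 2/1)/2 = 3/2.
t_2 = (3/2 + 2/(3/2))/2 = 17/12.

17/12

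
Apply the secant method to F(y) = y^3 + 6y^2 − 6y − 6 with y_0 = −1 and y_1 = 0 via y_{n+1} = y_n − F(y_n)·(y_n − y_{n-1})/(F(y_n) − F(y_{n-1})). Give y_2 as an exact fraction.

−6/11

F(−1) = 5, F(0) = −6. y_2 = 0 − (−6)·(0 − (−1))/((−6) − 5) = −6/11.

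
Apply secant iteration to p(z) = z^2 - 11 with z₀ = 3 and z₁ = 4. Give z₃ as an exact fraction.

169/51

p(3) = -2, p(4) = 5. z₂ = 4 - 5·(4 - 3)/(5 - (-2)) = 23/7.
p(4) = 5, p(23/7) = -10/49. z₃ = (23/7) - (-10/49)·((23/7) - 4)/((-10/49) - 5) = 169/51.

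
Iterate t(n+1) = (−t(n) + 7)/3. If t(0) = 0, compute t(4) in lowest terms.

t(1) = (−0 + 7)/3 = 7/3.
t(2) = (−(7/3) + 7)/3 = 14/9.
t(3) = (−(14/9) + 7)/3 = 49/27.
t(4) = (−(49/27) + 7)/3 = 140/81.

140/81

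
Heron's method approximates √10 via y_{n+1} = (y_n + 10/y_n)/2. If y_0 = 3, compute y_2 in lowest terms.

y_1 = (3 + 10/3)/2 = 19/6.
y_2 = (19/6 + 10/(19/6))/2 = 721/228.

721/228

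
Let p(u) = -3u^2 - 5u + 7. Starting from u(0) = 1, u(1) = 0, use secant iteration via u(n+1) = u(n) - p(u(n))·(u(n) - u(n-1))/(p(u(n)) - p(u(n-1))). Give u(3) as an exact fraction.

56/61

p(1) = -1, p(0) = 7. u(2) = 0 - 7·(0 - 1)/(7 - (-1)) = 7/8.
p(0) = 7, p(7/8) = 21/64. u(3) = (7/8) - (21/64)·((7/8) - 0)/((21/64) - 7) = 56/61.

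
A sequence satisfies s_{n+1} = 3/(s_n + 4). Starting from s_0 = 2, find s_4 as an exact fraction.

42/65

s_1 = 3/(2 + 4) = 1/2.
s_2 = 3/(1/2 + 4) = 2/3.
s_3 = 3/(2/3 + 4) = 9/14.
s_4 = 3/(9/14 + 4) = 42/65.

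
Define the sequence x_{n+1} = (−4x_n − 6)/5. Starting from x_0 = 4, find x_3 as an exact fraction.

x_1 = (−4·4 − 6)/5 = −22/5.
x_2 = (−4·(−22/5) − 6)/5 = 58/25.
x_3 = (−4·(58/25) − 6)/5 = −382/125.

−382/125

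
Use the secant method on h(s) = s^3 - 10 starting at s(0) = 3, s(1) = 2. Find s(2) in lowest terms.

h(3) = 17, h(2) = -2. s(2) = 2 - (-2)·(2 - 3)/((-2) - 17) = 40/19.

40/19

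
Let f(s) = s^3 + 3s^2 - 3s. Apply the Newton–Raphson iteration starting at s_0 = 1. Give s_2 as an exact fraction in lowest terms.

50/63

f'(s) = 3s^2 + 6s - 3.
f(1) = 1, f'(1) = 6, so s_1 = 1 - 1/6 = 5/6.
f(5/6) = 35/216, f'(5/6) = 49/12, so s_2 = (5/6) - (35/216)/(49/12) = 50/63.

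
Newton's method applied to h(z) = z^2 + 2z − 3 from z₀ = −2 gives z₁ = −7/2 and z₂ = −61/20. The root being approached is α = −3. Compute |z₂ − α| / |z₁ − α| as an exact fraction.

z₁ − α = −7/2 − (−3) = −7/2 + 3 = −1/2, so |z₁ − α| = 1/2.
z₂ − α = −61/20 − (−3) = −61/20 + 3 = −1/20, so |z₂ − α| = 1/20.
Ratio = (1/20) / (1/2) = 1/10.

1/10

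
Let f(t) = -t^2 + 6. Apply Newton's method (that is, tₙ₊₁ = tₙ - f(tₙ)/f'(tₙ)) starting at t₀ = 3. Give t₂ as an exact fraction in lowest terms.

f'(t) = -2t.
f(3) = -3, f'(3) = -6, so t₁ = 3 - (-3)/(-6) = 5/2.
f(5/2) = -1/4, f'(5/2) = -5, so t₂ = (5/2) - (-1/4)/(-5) = 49/20.

49/20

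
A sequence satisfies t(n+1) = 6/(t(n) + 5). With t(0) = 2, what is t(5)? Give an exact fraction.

8886/8887

t(1) = 6/(2 + 5) = 6/7.
t(2) = 6/(6/7 + 5) = 42/41.
t(3) = 6/(42/41 + 5) = 246/247.
t(4) = 6/(246/247 + 5) = 1482/1481.
t(5) = 6/(1482/1481 + 5) = 8886/8887.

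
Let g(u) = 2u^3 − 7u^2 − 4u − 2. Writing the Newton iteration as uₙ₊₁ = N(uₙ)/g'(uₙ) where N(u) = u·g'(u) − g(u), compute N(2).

6

g'(u) = 6u^2 − 14u − 4.
N(u) = u·g'(u) − g(u) = u·(6u^2 − 14u − 4) − (2u^3 − 7u^2 − 4u − 2) = 4u^3 − 7u^2 + 2.
N(2) = 6.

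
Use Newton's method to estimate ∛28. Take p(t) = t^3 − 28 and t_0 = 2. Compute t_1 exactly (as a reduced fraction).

11/3

p'(t) = 3t^2.
p(2) = −20, p'(2) = 12, so t_1 = 2 − (−20)/12 = 11/3.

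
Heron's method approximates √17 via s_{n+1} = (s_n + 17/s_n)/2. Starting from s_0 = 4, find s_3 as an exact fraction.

9478657/2298912

s_1 = (4 + 17/4)/2 = 33/8.
s_2 = (33/8 + 17/(33/8))/2 = 2177/528.
s_3 = (2177/528 + 17/(2177/528))/2 = 9478657/2298912.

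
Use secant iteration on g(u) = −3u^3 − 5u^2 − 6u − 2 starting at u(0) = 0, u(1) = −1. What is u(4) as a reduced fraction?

g(0) = −2, g(−1) = 2. u(2) = (−1) − 2·((−1) − 0)/(2 − (−2)) = −1/2.
g(−1) = 2, g(−1/2) = 1/8. u(3) = (−1/2) − (1/8)·((−1/2) − (−1))/((1/8) − 2) = −7/15.
g(−1/2) = 1/8, g(−7/15) = 2/125. u(4) = (−7/15) − (2/125)·((−7/15) − (−1/2))/((2/125) − (1/8)) = −151/327.

−151/327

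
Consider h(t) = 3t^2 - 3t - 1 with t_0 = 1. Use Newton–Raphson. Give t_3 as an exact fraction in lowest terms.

h'(t) = 6t - 3.
h(1) = -1, h'(1) = 3, so t_1 = 1 - (-1)/3 = 4/3.
h(4/3) = 1/3, h'(4/3) = 5, so t_2 = (4/3) - (1/3)/5 = 19/15.
h(19/15) = 1/75, h'(19/15) = 23/5, so t_3 = (19/15) - (1/75)/(23/5) = 436/345.

436/345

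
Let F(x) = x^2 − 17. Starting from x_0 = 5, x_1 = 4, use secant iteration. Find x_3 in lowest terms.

F(5) = 8, F(4) = −1. x_2 = 4 − (−1)·(4 − 5)/((−1) − 8) = 37/9.
F(4) = −1, F(37/9) = −8/81. x_3 = (37/9) − (−8/81)·((37/9) − 4)/((−8/81) − (−1)) = 301/73.

301/73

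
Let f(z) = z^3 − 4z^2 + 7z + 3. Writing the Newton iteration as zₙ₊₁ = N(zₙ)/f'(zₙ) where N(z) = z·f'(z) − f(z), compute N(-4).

−195

f'(z) = 3z^2 − 8z + 7.
N(z) = z·f'(z) − f(z) = z·(3z^2 − 8z + 7) − (z^3 − 4z^2 + 7z + 3) = 2z^3 − 4z^2 − 3.
N(-4) = −195.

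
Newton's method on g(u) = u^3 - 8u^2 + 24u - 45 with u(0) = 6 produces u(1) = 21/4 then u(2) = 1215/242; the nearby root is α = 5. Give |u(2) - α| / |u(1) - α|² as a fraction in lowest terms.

u(1) - α = 21/4 - 5 = 1/4, so |u(1) - α| = 1/4.
u(2) - α = 1215/242 - 5 = 5/242, so |u(2) - α| = 5/242.
|u(1) - α|² = 1/16.
Ratio = (5/242) / (1/16) = 40/121.

40/121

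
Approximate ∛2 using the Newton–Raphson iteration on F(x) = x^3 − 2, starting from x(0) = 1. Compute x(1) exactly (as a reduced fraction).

F'(x) = 3x^2.
F(1) = −1, F'(1) = 3, so x(1) = 1 − (−1)/3 = 4/3.

4/3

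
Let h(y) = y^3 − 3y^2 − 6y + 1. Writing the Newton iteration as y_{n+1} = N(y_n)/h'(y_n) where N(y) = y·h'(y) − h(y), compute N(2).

h'(y) = 3y^2 − 6y − 6.
N(y) = y·h'(y) − h(y) = y·(3y^2 − 6y − 6) − (y^3 − 3y^2 − 6y + 1) = 2y^3 − 3y^2 − 1.
N(2) = 3.

3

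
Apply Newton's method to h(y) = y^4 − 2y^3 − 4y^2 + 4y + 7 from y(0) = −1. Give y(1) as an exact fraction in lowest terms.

−2

h'(y) = 4y^3 − 6y^2 − 8y + 4.
h(−1) = 2, h'(−1) = 2, so y(1) = (−1) − 2/2 = −2.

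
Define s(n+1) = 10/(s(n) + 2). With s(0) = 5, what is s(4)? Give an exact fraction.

295/119

s(1) = 10/(5 + 2) = 10/7.
s(2) = 10/(10/7 + 2) = 35/12.
s(3) = 10/(35/12 + 2) = 120/59.
s(4) = 10/(120/59 + 2) = 295/119.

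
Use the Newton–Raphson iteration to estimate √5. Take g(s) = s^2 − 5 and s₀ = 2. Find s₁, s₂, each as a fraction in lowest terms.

s₁ = 9/4, s₂ = 161/72

g'(s) = 2s.
g(2) = −1, g'(2) = 4, so s₁ = 2 − (−1)/4 = 9/4.
g(9/4) = 1/16, g'(9/4) = 9/2, so s₂ = (9/4) − (1/16)/(9/2) = 161/72.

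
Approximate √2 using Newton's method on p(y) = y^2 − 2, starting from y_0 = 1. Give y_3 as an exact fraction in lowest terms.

p'(y) = 2y.
p(1) = −1, p'(1) = 2, so y_1 = 1 − (−1)/2 = 3/2.
p(3/2) = 1/4, p'(3/2) = 3, so y_2 = (3/2) − (1/4)/3 = 17/12.
p(17/12) = 1/144, p'(17/12) = 17/6, so y_3 = (17/12) − (1/144)/(17/6) = 577/408.

577/408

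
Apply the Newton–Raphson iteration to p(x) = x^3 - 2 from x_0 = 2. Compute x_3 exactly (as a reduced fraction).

125116/99225

p'(x) = 3x^2.
p(2) = 6, p'(2) = 12, so x_1 = 2 - 6/12 = 3/2.
p(3/2) = 11/8, p'(3/2) = 27/4, so x_2 = (3/2) - (11/8)/(27/4) = 35/27.
p(35/27) = 3509/19683, p'(35/27) = 1225/243, so x_3 = (35/27) - (3509/19683)/(1225/243) = 125116/99225.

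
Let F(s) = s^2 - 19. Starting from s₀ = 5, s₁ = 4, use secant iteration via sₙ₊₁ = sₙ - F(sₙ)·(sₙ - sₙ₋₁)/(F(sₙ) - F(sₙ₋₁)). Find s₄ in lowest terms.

F(5) = 6, F(4) = -3. s₂ = 4 - (-3)·(4 - 5)/((-3) - 6) = 13/3.
F(4) = -3, F(13/3) = -2/9. s₃ = (13/3) - (-2/9)·((13/3) - 4)/((-2/9) - (-3)) = 109/25.
F(13/3) = -2/9, F(109/25) = 6/625. s₄ = (109/25) - (6/625)·((109/25) - (13/3))/((6/625) - (-2/9)) = 1421/326.

1421/326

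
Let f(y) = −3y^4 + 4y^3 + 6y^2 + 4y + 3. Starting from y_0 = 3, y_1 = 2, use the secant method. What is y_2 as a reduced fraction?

189/85

f(3) = −66, f(2) = 19. y_2 = 2 − 19·(2 − 3)/(19 − (−66)) = 189/85.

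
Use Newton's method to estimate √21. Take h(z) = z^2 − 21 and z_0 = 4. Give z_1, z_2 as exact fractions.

z_1 = 37/8, z_2 = 2713/592

h'(z) = 2z.
h(4) = −5, h'(4) = 8, so z_1 = 4 − (−5)/8 = 37/8.
h(37/8) = 25/64, h'(37/8) = 37/4, so z_2 = (37/8) − (25/64)/(37/4) = 2713/592.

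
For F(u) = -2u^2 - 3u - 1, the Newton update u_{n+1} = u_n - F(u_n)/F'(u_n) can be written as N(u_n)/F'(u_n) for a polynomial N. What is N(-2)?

-7

F'(u) = -4u - 3.
N(u) = u·F'(u) - F(u) = u·(-4u - 3) - (-2u^2 - 3u - 1) = -2u^2 + 1.
N(-2) = -7.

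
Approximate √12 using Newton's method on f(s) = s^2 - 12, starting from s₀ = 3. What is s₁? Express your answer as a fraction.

7/2

f'(s) = 2s.
f(3) = -3, f'(3) = 6, so s₁ = 3 - (-3)/6 = 7/2.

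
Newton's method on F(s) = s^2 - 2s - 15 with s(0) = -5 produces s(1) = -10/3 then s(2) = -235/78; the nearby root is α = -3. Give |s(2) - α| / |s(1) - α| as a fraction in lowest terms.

1/26

s(1) - α = -10/3 - (-3) = -10/3 + 3 = -1/3, so |s(1) - α| = 1/3.
s(2) - α = -235/78 - (-3) = -235/78 + 3 = -1/78, so |s(2) - α| = 1/78.
Ratio = (1/78) / (1/3) = 1/26.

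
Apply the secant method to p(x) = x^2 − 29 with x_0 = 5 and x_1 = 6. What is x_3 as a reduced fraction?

673/125

p(5) = −4, p(6) = 7. x_2 = 6 − 7·(6 − 5)/(7 − (−4)) = 59/11.
p(6) = 7, p(59/11) = −28/121. x_3 = (59/11) − (−28/121)·((59/11) − 6)/((−28/121) − 7) = 673/125.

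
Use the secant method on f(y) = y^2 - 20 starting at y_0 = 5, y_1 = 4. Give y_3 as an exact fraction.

85/19

f(5) = 5, f(4) = -4. y_2 = 4 - (-4)·(4 - 5)/((-4) - 5) = 40/9.
f(4) = -4, f(40/9) = -20/81. y_3 = (40/9) - (-20/81)·((40/9) - 4)/((-20/81) - (-4)) = 85/19.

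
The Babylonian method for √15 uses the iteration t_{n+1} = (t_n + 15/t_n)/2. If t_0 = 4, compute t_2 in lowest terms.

t_1 = (4 + 15/4)/2 = 31/8.
t_2 = (31/8 + 15/(31/8))/2 = 1921/496.

1921/496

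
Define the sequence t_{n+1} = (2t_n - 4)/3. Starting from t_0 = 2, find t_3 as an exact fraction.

t_1 = (2·2 - 4)/3 = 0.
t_2 = (2·0 - 4)/3 = -4/3.
t_3 = (2·(-4/3) - 4)/3 = -20/9.

-20/9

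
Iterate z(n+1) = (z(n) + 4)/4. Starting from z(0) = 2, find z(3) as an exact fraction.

43/32

z(1) = (2 + 4)/4 = 3/2.
z(2) = ((3/2) + 4)/4 = 11/8.
z(3) = ((11/8) + 4)/4 = 43/32.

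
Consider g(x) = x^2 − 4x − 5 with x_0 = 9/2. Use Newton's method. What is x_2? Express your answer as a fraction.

12201/2440

g'(x) = 2x − 4.
g(9/2) = −11/4, g'(9/2) = 5, so x_1 = (9/2) − (−11/4)/5 = 101/20.
g(101/20) = 121/400, g'(101/20) = 61/10, so x_2 = (101/20) − (121/400)/(61/10) = 12201/2440.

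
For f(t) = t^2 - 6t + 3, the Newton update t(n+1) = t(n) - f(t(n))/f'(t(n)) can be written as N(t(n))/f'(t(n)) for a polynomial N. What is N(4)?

13

f'(t) = 2t - 6.
N(t) = t·f'(t) - f(t) = t·(2t - 6) - (t^2 - 6t + 3) = t^2 - 3.
N(4) = 13.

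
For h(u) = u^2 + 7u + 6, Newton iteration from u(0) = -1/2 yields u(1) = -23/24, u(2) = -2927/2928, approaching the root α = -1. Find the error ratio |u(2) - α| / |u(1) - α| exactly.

u(1) - α = -23/24 - (-1) = -23/24 + 1 = 1/24, so |u(1) - α| = 1/24.
u(2) - α = -2927/2928 - (-1) = -2927/2928 + 1 = 1/2928, so |u(2) - α| = 1/2928.
Ratio = (1/2928) / (1/24) = 1/122.

1/122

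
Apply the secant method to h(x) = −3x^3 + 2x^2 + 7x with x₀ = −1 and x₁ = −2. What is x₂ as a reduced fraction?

−11/10

h(−1) = −2, h(−2) = 18. x₂ = (−2) − 18·((−2) − (−1))/(18 − (−2)) = −11/10.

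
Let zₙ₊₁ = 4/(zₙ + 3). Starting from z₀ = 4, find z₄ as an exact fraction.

z₁ = 4/(4 + 3) = 4/7.
z₂ = 4/(4/7 + 3) = 28/25.
z₃ = 4/(28/25 + 3) = 100/103.
z₄ = 4/(100/103 + 3) = 412/409.

412/409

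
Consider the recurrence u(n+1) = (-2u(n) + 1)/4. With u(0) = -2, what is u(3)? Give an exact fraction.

7/16

u(1) = (-2·(-2) + 1)/4 = 5/4.
u(2) = (-2·(5/4) + 1)/4 = -3/8.
u(3) = (-2·(-3/8) + 1)/4 = 7/16.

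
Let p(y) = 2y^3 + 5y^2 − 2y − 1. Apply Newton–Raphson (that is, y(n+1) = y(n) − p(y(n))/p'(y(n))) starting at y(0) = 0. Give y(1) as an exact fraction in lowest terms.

p'(y) = 6y^2 + 10y − 2.
p(0) = −1, p'(0) = −2, so y(1) = 0 − (−1)/(−2) = −1/2.

−1/2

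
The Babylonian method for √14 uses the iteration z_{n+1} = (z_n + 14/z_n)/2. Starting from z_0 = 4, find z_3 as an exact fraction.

403201/107760

z_1 = (4 + 14/4)/2 = 15/4.
z_2 = (15/4 + 14/(15/4))/2 = 449/120.
z_3 = (449/120 + 14/(449/120))/2 = 403201/107760.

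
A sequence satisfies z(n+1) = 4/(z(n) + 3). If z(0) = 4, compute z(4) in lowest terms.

412/409

z(1) = 4/(4 + 3) = 4/7.
z(2) = 4/(4/7 + 3) = 28/25.
z(3) = 4/(28/25 + 3) = 100/103.
z(4) = 4/(100/103 + 3) = 412/409.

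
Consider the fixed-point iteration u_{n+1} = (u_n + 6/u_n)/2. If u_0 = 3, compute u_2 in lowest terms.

u_1 = (3 + 6/3)/2 = 5/2.
u_2 = (5/2 + 6/(5/2))/2 = 49/20.

49/20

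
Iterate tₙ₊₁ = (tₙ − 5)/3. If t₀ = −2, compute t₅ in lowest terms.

−607/243

t₁ = ((−2) − 5)/3 = −7/3.
t₂ = ((−7/3) − 5)/3 = −22/9.
t₃ = ((−22/9) − 5)/3 = −67/27.
t₄ = ((−67/27) − 5)/3 = −202/81.
t₅ = ((−202/81) − 5)/3 = −607/243.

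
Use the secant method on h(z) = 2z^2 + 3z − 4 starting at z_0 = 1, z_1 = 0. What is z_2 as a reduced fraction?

h(1) = 1, h(0) = −4. z_2 = 0 − (−4)·(0 − 1)/((−4) − 1) = 4/5.

4/5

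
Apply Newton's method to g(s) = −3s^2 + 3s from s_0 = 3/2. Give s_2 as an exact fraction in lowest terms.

81/80

g'(s) = −6s + 3.
g(3/2) = −9/4, g'(3/2) = −6, so s_1 = (3/2) − (−9/4)/(−6) = 9/8.
g(9/8) = −27/64, g'(9/8) = −15/4, so s_2 = (9/8) − (−27/64)/(−15/4) = 81/80.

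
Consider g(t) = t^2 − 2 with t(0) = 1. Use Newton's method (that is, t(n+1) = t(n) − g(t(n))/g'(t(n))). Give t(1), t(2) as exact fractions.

t(1) = 3/2, t(2) = 17/12

g'(t) = 2t.
g(1) = −1, g'(1) = 2, so t(1) = 1 − (−1)/2 = 3/2.
g(3/2) = 1/4, g'(3/2) = 3, so t(2) = (3/2) − (1/4)/3 = 17/12.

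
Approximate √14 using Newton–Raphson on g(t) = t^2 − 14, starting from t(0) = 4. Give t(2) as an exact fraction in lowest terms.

449/120

g'(t) = 2t.
g(4) = 2, g'(4) = 8, so t(1) = 4 − 2/8 = 15/4.
g(15/4) = 1/16, g'(15/4) = 15/2, so t(2) = (15/4) − (1/16)/(15/2) = 449/120.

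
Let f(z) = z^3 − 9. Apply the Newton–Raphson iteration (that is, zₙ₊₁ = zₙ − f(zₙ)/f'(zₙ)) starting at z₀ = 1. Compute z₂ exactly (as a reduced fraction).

f'(z) = 3z^2.
f(1) = −8, f'(1) = 3, so z₁ = 1 − (−8)/3 = 11/3.
f(11/3) = 1088/27, f'(11/3) = 121/3, so z₂ = (11/3) − (1088/27)/(121/3) = 2905/1089.

2905/1089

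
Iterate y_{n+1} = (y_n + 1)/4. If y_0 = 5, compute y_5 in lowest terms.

173/512

y_1 = (5 + 1)/4 = 3/2.
y_2 = ((3/2) + 1)/4 = 5/8.
y_3 = ((5/8) + 1)/4 = 13/32.
y_4 = ((13/32) + 1)/4 = 45/128.
y_5 = ((45/128) + 1)/4 = 173/512.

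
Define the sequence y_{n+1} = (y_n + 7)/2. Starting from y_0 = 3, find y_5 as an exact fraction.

y_1 = (3 + 7)/2 = 5.
y_2 = (5 + 7)/2 = 6.
y_3 = (6 + 7)/2 = 13/2.
y_4 = ((13/2) + 7)/2 = 27/4.
y_5 = ((27/4) + 7)/2 = 55/8.

55/8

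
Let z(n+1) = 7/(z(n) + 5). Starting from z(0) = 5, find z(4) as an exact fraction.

z(1) = 7/(5 + 5) = 7/10.
z(2) = 7/(7/10 + 5) = 70/57.
z(3) = 7/(70/57 + 5) = 399/355.
z(4) = 7/(399/355 + 5) = 2485/2174.

2485/2174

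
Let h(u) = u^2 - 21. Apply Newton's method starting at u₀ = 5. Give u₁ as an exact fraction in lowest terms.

23/5

h'(u) = 2u.
h(5) = 4, h'(5) = 10, so u₁ = 5 - 4/10 = 23/5.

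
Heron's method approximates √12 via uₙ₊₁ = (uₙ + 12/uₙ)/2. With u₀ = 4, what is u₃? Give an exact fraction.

u₁ = (4 + 12/4)/2 = 7/2.
u₂ = (7/2 + 12/(7/2))/2 = 97/28.
u₃ = (97/28 + 12/(97/28))/2 = 18817/5432.

18817/5432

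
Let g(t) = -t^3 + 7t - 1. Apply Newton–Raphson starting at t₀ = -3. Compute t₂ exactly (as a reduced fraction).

g'(t) = -3t^2 + 7.
g(-3) = 5, g'(-3) = -20, so t₁ = (-3) - 5/(-20) = -11/4.
g(-11/4) = 35/64, g'(-11/4) = -251/16, so t₂ = (-11/4) - (35/64)/(-251/16) = -1363/502.

-1363/502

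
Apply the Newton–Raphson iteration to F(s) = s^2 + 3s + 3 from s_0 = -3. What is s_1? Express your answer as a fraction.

-2

F'(s) = 2s + 3.
F(-3) = 3, F'(-3) = -3, so s_1 = (-3) - 3/(-3) = -2.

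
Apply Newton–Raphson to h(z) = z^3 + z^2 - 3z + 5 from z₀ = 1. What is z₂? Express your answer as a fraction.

h'(z) = 3z^2 + 2z - 3.
h(1) = 4, h'(1) = 2, so z₁ = 1 - 4/2 = -1.
h(-1) = 8, h'(-1) = -2, so z₂ = (-1) - 8/(-2) = 3.

3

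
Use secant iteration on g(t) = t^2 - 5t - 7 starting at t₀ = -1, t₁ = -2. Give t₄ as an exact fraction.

-4306/3777

g(-1) = -1, g(-2) = 7. t₂ = (-2) - 7·((-2) - (-1))/(7 - (-1)) = -9/8.
g(-2) = 7, g(-9/8) = -7/64. t₃ = (-9/8) - (-7/64)·((-9/8) - (-2))/((-7/64) - 7) = -74/65.
g(-9/8) = -7/64, g(-74/65) = -49/4225. t₄ = (-74/65) - (-49/4225)·((-74/65) - (-9/8))/((-49/4225) - (-7/64)) = -4306/3777.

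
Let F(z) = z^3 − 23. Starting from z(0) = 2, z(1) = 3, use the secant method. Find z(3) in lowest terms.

25793/9079

F(2) = −15, F(3) = 4. z(2) = 3 − 4·(3 − 2)/(4 − (−15)) = 53/19.
F(3) = 4, F(53/19) = −8880/6859. z(3) = (53/19) − (−8880/6859)·((53/19) − 3)/((−8880/6859) − 4) = 25793/9079.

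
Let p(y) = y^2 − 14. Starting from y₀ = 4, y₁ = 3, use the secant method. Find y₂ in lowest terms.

p(4) = 2, p(3) = −5. y₂ = 3 − (−5)·(3 − 4)/((−5) − 2) = 26/7.

26/7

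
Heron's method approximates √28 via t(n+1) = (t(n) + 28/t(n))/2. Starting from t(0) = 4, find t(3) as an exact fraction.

t(1) = (4 + 28/4)/2 = 11/2.
t(2) = (11/2 + 28/(11/2))/2 = 233/44.
t(3) = (233/44 + 28/(233/44))/2 = 108497/20504.

108497/20504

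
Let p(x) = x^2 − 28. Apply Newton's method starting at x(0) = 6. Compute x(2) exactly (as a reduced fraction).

p'(x) = 2x.
p(6) = 8, p'(6) = 12, so x(1) = 6 − 8/12 = 16/3.
p(16/3) = 4/9, p'(16/3) = 32/3, so x(2) = (16/3) − (4/9)/(32/3) = 127/24.

127/24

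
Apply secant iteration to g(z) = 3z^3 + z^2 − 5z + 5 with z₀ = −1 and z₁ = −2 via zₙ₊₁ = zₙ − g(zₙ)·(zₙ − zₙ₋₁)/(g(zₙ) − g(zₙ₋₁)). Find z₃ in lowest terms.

−6221/3533

g(−1) = 8, g(−2) = −5. z₂ = (−2) − (−5)·((−2) − (−1))/((−5) − 8) = −21/13.
g(−2) = −5, g(−21/13) = 6680/2197. z₃ = (−21/13) − (6680/2197)·((−21/13) − (−2))/((6680/2197) − (−5)) = −6221/3533.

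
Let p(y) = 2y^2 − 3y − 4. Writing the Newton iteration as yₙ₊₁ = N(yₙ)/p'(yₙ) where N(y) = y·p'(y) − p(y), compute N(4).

36

p'(y) = 4y − 3.
N(y) = y·p'(y) − p(y) = y·(4y − 3) − (2y^2 − 3y − 4) = 2y^2 + 4.
N(4) = 36.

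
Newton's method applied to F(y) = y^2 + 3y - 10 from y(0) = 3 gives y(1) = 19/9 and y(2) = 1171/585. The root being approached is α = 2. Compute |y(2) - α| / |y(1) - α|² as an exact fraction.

y(1) - α = 19/9 - 2 = 1/9, so |y(1) - α| = 1/9.
y(2) - α = 1171/585 - 2 = 1/585, so |y(2) - α| = 1/585.
|y(1) - α|² = 1/81.
Ratio = (1/585) / (1/81) = 9/65.

9/65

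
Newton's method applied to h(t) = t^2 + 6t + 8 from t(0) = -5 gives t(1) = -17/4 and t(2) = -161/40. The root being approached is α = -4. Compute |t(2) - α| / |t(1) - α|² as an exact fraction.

2/5

t(1) - α = -17/4 - (-4) = -17/4 + 4 = -1/4, so |t(1) - α| = 1/4.
t(2) - α = -161/40 - (-4) = -161/40 + 4 = -1/40, so |t(2) - α| = 1/40.
|t(1) - α|² = 1/16.
Ratio = (1/40) / (1/16) = 2/5.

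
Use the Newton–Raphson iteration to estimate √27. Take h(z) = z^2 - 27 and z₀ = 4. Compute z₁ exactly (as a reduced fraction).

h'(z) = 2z.
h(4) = -11, h'(4) = 8, so z₁ = 4 - (-11)/8 = 43/8.

43/8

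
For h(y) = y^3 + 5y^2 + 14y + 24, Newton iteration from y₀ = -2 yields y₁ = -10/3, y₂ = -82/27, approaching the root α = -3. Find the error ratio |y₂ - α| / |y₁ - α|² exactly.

y₁ - α = -10/3 - (-3) = -10/3 + 3 = -1/3, so |y₁ - α| = 1/3.
y₂ - α = -82/27 - (-3) = -82/27 + 3 = -1/27, so |y₂ - α| = 1/27.
|y₁ - α|² = 1/9.
Ratio = (1/27) / (1/9) = 1/3.

1/3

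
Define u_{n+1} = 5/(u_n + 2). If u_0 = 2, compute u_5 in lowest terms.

785/544

u_1 = 5/(2 + 2) = 5/4.
u_2 = 5/(5/4 + 2) = 20/13.
u_3 = 5/(20/13 + 2) = 65/46.
u_4 = 5/(65/46 + 2) = 230/157.
u_5 = 5/(230/157 + 2) = 785/544.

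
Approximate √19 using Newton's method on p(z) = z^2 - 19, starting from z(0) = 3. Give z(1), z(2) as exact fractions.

z(1) = 14/3, z(2) = 367/84

p'(z) = 2z.
p(3) = -10, p'(3) = 6, so z(1) = 3 - (-10)/6 = 14/3.
p(14/3) = 25/9, p'(14/3) = 28/3, so z(2) = (14/3) - (25/9)/(28/3) = 367/84.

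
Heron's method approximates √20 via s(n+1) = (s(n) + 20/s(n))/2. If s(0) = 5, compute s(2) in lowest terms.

161/36

s(1) = (5 + 20/5)/2 = 9/2.
s(2) = (9/2 + 20/(9/2))/2 = 161/36.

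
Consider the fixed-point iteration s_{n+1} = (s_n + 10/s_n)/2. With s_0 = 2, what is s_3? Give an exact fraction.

s_1 = (2 + 10/2)/2 = 7/2.
s_2 = (7/2 + 10/(7/2))/2 = 89/28.
s_3 = (89/28 + 10/(89/28))/2 = 15761/4984.

15761/4984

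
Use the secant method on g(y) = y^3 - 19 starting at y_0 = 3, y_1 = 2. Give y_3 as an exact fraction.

15385/5707

g(3) = 8, g(2) = -11. y_2 = 2 - (-11)·(2 - 3)/((-11) - 8) = 49/19.
g(2) = -11, g(49/19) = -12672/6859. y_3 = (49/19) - (-12672/6859)·((49/19) - 2)/((-12672/6859) - (-11)) = 15385/5707.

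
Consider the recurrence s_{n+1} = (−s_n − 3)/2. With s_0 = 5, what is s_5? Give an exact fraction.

−19/16

s_1 = (−5 − 3)/2 = −4.
s_2 = (−(−4) − 3)/2 = 1/2.
s_3 = (−(1/2) − 3)/2 = −7/4.
s_4 = (−(−7/4) − 3)/2 = −5/8.
s_5 = (−(−5/8) − 3)/2 = −19/16.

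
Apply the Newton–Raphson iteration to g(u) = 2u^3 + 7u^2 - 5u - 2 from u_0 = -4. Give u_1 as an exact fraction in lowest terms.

-142/35

g'(u) = 6u^2 + 14u - 5.
g(-4) = 2, g'(-4) = 35, so u_1 = (-4) - 2/35 = -142/35.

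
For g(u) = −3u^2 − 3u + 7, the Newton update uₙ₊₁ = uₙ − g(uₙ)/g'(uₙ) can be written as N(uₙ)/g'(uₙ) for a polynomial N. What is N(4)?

−55

g'(u) = −6u − 3.
N(u) = u·g'(u) − g(u) = u·(−6u − 3) − (−3u^2 − 3u + 7) = −3u^2 − 7.
N(4) = −55.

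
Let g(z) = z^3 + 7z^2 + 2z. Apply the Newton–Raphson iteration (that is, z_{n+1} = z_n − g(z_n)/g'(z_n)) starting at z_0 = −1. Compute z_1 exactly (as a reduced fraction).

g'(z) = 3z^2 + 14z + 2.
g(−1) = 4, g'(−1) = −9, so z_1 = (−1) − 4/(−9) = −5/9.

−5/9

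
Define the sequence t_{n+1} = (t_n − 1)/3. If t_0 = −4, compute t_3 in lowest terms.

t_1 = ((−4) − 1)/3 = −5/3.
t_2 = ((−5/3) − 1)/3 = −8/9.
t_3 = ((−8/9) − 1)/3 = −17/27.

−17/27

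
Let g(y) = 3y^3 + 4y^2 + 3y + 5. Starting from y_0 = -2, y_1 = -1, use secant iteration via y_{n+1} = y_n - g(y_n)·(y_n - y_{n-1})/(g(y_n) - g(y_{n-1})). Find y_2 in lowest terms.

-5/4

g(-2) = -9, g(-1) = 3. y_2 = (-1) - 3·((-1) - (-2))/(3 - (-9)) = -5/4.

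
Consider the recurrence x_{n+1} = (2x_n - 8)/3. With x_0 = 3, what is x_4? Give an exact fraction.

x_1 = (2·3 - 8)/3 = -2/3.
x_2 = (2·(-2/3) - 8)/3 = -28/9.
x_3 = (2·(-28/9) - 8)/3 = -128/27.
x_4 = (2·(-128/27) - 8)/3 = -472/81.

-472/81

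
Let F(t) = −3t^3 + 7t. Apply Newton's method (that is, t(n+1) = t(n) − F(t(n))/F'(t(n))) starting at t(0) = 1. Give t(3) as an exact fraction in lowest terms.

F'(t) = −9t^2 + 7.
F(1) = 4, F'(1) = −2, so t(1) = 1 − 4/(−2) = 3.
F(3) = −60, F'(3) = −74, so t(2) = 3 − (−60)/(−74) = 81/37.
F(81/37) = −818100/50653, F'(81/37) = −49466/1369, so t(3) = (81/37) − (−818100/50653)/(−49466/1369) = 1594323/915121.

1594323/915121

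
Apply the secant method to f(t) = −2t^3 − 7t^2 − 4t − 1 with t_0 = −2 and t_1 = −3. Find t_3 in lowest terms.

f(−2) = −5, f(−3) = 2. t_2 = (−3) − 2·((−3) − (−2))/(2 − (−5)) = −19/7.
f(−3) = 2, f(−19/7) = −590/343. t_3 = (−19/7) − (−590/343)·((−19/7) − (−3))/((−590/343) − 2) = −908/319.

−908/319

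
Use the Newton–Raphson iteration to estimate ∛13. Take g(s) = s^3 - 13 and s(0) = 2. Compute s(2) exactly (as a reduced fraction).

35621/15138

g'(s) = 3s^2.
g(2) = -5, g'(2) = 12, so s(1) = 2 - (-5)/12 = 29/12.
g(29/12) = 1925/1728, g'(29/12) = 841/48, so s(2) = (29/12) - (1925/1728)/(841/48) = 35621/15138.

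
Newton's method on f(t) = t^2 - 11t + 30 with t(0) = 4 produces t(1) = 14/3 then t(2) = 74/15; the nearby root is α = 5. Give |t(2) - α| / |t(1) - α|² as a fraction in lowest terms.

t(1) - α = 14/3 - 5 = -1/3, so |t(1) - α| = 1/3.
t(2) - α = 74/15 - 5 = -1/15, so |t(2) - α| = 1/15.
|t(1) - α|² = 1/9.
Ratio = (1/15) / (1/9) = 3/5.

3/5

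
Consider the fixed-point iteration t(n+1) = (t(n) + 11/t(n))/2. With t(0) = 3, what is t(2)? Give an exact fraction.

199/60

t(1) = (3 + 11/3)/2 = 10/3.
t(2) = (10/3 + 11/(10/3))/2 = 199/60.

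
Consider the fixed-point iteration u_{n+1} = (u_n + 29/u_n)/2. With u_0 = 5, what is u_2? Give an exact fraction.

727/135

u_1 = (5 + 29/5)/2 = 27/5.
u_2 = (27/5 + 29/(27/5))/2 = 727/135.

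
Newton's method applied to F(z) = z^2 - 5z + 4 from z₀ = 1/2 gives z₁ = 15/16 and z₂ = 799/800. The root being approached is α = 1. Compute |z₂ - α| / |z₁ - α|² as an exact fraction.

z₁ - α = 15/16 - 1 = -1/16, so |z₁ - α| = 1/16.
z₂ - α = 799/800 - 1 = -1/800, so |z₂ - α| = 1/800.
|z₁ - α|² = 1/256.
Ratio = (1/800) / (1/256) = 8/25.

8/25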